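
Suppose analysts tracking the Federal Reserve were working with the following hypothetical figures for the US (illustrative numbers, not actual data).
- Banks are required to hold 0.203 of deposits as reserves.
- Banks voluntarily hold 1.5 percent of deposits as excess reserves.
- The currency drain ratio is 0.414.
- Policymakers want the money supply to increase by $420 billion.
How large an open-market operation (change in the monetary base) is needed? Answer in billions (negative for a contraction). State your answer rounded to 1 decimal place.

$187.7 billion

The money multiplier is m = (1 + c) / (rr + e + c) = (1 + 0.414) / (0.203 + 0.015 + 0.414) ≈ 2.23734.
ΔMB = ΔM / m = (+420) / 2.23734 ≈ 187.7229 billion.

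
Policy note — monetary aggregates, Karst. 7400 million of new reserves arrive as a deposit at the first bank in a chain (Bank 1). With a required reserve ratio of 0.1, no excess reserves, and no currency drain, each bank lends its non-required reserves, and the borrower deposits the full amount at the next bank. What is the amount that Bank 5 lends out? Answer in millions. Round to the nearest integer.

Each bank lends a fraction (1 − rr) = 0.9000 of the deposit it receives, so Bank 5 receives 7400·0.9000^4 and lends 7400·0.9000^5 = 4369.6260 million.

4370 million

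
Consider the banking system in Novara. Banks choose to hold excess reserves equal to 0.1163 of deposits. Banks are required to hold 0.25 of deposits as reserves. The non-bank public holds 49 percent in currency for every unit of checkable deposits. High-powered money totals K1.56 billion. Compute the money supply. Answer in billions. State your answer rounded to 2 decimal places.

The money multiplier is m = (1 + c) / (rr + e + c) = (1 + 0.49) / (0.25 + 0.1163 + 0.49) ≈ 1.74.
So M = m × MB = 1.74 × 1.56 = 2.7144 billion.

K2.71 billion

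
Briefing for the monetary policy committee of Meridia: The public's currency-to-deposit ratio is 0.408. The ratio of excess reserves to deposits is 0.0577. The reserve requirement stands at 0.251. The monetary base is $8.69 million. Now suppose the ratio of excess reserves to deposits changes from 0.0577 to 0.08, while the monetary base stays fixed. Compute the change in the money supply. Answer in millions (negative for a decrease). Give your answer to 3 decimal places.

-0.515 million

Initially m₁ = (1 + 0.408) / (0.251 + 0.0577 + 0.408) ≈ 1.96456, so M₁ = 1.96456 × 8.69 ≈ 17.072 million.
After the change m₂ = (1 + 0.408) / (0.251 + 0.08 + 0.408) ≈ 1.90528, so M₂ = 1.90528 × 8.69 ≈ 16.5569 million.
ΔM = M₂ − M₁ = 16.5569 − 17.072 = -0.5151 million.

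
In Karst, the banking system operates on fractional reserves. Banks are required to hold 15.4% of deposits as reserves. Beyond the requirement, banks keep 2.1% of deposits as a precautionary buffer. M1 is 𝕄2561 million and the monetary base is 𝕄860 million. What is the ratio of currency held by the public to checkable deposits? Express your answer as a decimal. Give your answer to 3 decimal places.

Using m = M/MB = 2561/860 ≈ 2.977907. From m = (1 + c)/(c + rr + e), rearranging gives 1 + c = m·(c + rr + e), so c·(1 − m) = m·(rr + e) − 1.
Hence c = [m·(rr + e) − 1]/(1 − m) = [2.977907 × (0.154 + 0.021) − 1] / (1 − 2.977907) ≈ 0.242108.

0.242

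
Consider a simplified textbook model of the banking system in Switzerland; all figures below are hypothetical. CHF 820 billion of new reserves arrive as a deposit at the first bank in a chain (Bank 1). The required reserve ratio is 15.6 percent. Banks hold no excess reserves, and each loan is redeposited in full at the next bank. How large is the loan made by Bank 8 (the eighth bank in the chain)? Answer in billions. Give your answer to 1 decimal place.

CHF 211.1 billion

Each bank lends a fraction (1 − rr) = 0.8440 of the deposit it receives, so Bank 8 receives 820·0.8440^7 and lends 820·0.8440^8 ≈ 211.1317 billion.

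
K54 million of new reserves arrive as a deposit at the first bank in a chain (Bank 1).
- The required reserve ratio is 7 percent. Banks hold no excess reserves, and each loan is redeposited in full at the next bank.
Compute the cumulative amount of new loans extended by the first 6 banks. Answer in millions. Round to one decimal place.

Bank i lends (1 − rr)^i of the original deposit: Bank 1 lends 54·0.9300 = 50.2200, Bank 2 lends 54·0.9300² = 46.7046, and so on.
Summing a geometric series: total = 54·[0.9300·(1 − 0.9300^6) / (1 − 0.9300)] ≈ 253.2593 million.

K253.3 million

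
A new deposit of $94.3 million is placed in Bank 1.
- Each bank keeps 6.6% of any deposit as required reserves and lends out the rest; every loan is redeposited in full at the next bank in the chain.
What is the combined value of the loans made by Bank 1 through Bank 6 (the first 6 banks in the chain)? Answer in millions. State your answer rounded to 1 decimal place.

Bank i lends (1 − rr)^i of the original deposit: Bank 1 lends 94.3·0.9340 = 88.0762, Bank 2 lends 94.3·0.9340² ≈ 82.2632, and so on.
Summing a geometric series: total = 94.3·[0.9340·(1 − 0.9340^6) / (1 − 0.9340)] ≈ 448.5651 million.

$448.6 million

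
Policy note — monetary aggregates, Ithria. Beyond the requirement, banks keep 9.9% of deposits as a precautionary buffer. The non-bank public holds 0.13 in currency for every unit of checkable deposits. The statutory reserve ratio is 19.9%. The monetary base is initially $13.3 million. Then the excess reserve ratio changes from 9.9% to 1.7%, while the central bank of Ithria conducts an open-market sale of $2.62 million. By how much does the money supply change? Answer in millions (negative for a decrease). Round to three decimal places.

Before: m₁ = (1 + 0.13) / (0.199 + 0.099 + 0.13) ≈ 2.640187, MB₁ = 13.3, so M₁ = 2.640187 × 13.3 ≈ 35.1145 million.
After: m₂ = (1 + 0.13) / (0.199 + 0.017 + 0.13) ≈ 3.265896, MB₂ = 13.3 − 2.62 = 10.68, so M₂ = 3.265896 × 10.68 ≈ 34.8798 million.
ΔM = M₂ − M₁ = 34.8798 − 35.1145 = -0.2347 million.

-0.235 million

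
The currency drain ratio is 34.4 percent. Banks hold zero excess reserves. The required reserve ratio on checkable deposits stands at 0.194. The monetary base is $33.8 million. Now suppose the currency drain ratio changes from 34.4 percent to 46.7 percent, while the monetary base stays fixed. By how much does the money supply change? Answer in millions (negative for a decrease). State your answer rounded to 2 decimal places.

-9.42 million

Initially m₁ = (1 + 0.344) / (0.194 + 0.344) ≈ 2.49814, so M₁ = 2.49814 × 33.8 ≈ 84.4371 million.
After the change m₂ = (1 + 0.467) / (0.194 + 0.467) ≈ 2.21936, so M₂ = 2.21936 × 33.8 ≈ 75.0144 million.
ΔM = M₂ − M₁ = 75.0144 − 84.4371 = -9.4227 million.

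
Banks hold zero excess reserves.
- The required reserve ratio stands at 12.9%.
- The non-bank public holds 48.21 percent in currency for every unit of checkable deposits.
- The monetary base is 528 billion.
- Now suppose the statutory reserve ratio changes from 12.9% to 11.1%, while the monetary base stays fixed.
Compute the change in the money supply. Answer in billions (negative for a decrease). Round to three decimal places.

38.864 billion

Initially m₁ = (1 + 0.4821) / (0.129 + 0.4821) ≈ 2.4252986, so M₁ = 2.4252986 × 528 ≈ 1280.5577 billion.
After the change m₂ = (1 + 0.4821) / (0.111 + 0.4821) ≈ 2.4989041, so M₂ = 2.4989041 × 528 ≈ 1319.4214 billion.
ΔM = M₂ − M₁ = 1319.4214 − 1280.5577 = 38.8637 billion.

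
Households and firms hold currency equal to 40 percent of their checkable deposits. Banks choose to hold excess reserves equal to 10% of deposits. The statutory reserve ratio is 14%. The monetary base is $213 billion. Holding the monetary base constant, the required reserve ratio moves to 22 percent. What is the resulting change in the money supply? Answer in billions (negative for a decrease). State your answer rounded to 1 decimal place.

-51.8 billion

Initially m₁ = (1 + 0.4) / (0.14 + 0.1 + 0.4) = 2.18750, so M₁ = 2.18750 × 213 = 465.9375 billion.
After the change m₂ = (1 + 0.4) / (0.22 + 0.1 + 0.4) ≈ 1.94444, so M₂ = 1.94444 × 213 ≈ 414.1657 billion.
ΔM = M₂ − M₁ = 414.1657 − 465.9375 = -51.7718 billion.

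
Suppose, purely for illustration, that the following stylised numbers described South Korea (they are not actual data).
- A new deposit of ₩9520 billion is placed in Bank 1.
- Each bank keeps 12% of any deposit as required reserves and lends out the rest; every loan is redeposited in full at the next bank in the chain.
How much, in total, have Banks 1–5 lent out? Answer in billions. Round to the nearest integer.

Bank i lends (1 − rr)^i of the original deposit: Bank 1 lends 9520·0.8800 = 8377.6000, Bank 2 lends 9520·0.8800² = 7372.2880, and so on.
Summing a geometric series: total = 9520·[0.8800·(1 − 0.8800^5) / (1 − 0.8800)] ≈ 32970.6091 billion.

₩32971 billion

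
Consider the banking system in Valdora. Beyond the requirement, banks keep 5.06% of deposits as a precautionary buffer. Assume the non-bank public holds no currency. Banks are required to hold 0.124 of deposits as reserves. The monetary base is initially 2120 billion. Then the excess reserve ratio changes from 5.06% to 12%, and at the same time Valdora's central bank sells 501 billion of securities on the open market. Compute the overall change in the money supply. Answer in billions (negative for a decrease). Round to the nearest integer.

Before: m₁ = 1 / (0.124 + 0.0506) ≈ 5.72738, MB₁ = 2120, so M₁ = 5.72738 × 2120 = 12142.0456 billion.
After: m₂ = 1 / (0.124 + 0.12) ≈ 4.09836, MB₂ = 2120 − 501 = 1619, so M₂ = 4.09836 × 1619 ≈ 6635.2448 billion.
ΔM = M₂ − M₁ = 6635.2448 − 12142.0456 = -5506.8008 billion.

-5507 billion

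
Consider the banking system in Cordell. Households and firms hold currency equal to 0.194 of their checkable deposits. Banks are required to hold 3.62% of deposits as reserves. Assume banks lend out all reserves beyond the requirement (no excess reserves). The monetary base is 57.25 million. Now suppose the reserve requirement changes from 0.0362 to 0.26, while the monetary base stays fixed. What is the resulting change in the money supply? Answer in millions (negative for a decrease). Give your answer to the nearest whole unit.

-146 million

Initially m₁ = (1 + 0.194) / (0.0362 + 0.194) ≈ 5.1868, so M₁ = 5.1868 × 57.25 = 296.9443 million.
After the change m₂ = (1 + 0.194) / (0.26 + 0.194) ≈ 2.63, so M₂ = 2.63 × 57.25 = 150.5675 million.
ΔM = M₂ − M₁ = 150.5675 − 296.9443 = -146.3768 million.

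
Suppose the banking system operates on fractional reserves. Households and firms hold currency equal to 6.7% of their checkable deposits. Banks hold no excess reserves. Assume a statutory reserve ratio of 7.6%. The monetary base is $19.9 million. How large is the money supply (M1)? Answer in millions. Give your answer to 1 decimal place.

The money multiplier is m = (1 + c) / (rr + c) = (1 + 0.067) / (0.076 + 0.067) ≈ 7.4615.
So M = m × MB = 7.4615 × 19.9 ≈ 148.4838 million.

$148.5 million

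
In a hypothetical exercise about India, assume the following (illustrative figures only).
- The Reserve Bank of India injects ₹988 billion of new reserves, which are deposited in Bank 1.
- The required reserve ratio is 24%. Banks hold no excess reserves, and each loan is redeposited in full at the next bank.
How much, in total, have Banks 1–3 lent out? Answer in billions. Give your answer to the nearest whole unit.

Bank i lends (1 − rr)^i of the original deposit: Bank 1 lends 988·0.7600 = 750.8800, Bank 2 lends 988·0.7600² = 570.6688, and so on.
Summing a geometric series: total = 988·[0.7600·(1 − 0.7600^3) / (1 − 0.7600)] ≈ 1755.2571 billion.

₹1755 billion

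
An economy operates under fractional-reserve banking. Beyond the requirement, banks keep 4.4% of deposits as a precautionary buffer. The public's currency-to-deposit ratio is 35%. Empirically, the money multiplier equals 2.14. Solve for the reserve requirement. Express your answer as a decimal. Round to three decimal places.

Using m = 2.14. Since m = (1 + c)/(c + rr + e), the denominator satisfies c + rr + e = (1 + c)/m = (1 + 0.35) / 2.14 ≈ 0.630841.
With c = 0.35 and e = 0.044, the reserve requirement is 0.630841 − 0.35 − 0.044 = 0.236841.

0.237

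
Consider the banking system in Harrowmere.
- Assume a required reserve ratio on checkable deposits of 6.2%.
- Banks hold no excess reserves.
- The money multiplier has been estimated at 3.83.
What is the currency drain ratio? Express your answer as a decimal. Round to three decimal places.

0.269

Using m = 3.83. From m = (1 + c)/(c + rr + e), rearranging gives 1 + c = m·(c + rr + e), so c·(1 − m) = m·(rr + e) − 1.
Hence c = [m·(rr + e) − 1]/(1 − m) = [3.83 × (0.062 + 0) − 1] / (1 − 3.83) ≈ 0.269449.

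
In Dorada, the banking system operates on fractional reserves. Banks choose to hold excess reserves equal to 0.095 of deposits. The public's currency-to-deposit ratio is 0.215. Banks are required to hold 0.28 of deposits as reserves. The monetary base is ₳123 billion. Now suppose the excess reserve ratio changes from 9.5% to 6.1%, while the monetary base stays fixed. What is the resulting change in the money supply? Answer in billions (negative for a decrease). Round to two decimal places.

₳15.49 billion

Initially m₁ = (1 + 0.215) / (0.28 + 0.095 + 0.215) ≈ 2.059322, so M₁ = 2.059322 × 123 ≈ 253.2966 billion.
After the change m₂ = (1 + 0.215) / (0.28 + 0.061 + 0.215) ≈ 2.185252, so M₂ = 2.185252 × 123 ≈ 268.786 billion.
ΔM = M₂ − M₁ = 268.786 − 253.2966 = 15.4894 billion.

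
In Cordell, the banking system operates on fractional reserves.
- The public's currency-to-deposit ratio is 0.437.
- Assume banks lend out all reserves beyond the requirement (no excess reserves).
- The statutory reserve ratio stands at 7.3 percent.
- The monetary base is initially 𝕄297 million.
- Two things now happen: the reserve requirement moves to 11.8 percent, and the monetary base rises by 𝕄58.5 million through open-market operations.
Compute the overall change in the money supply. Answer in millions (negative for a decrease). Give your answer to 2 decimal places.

𝕄83.62 million

Before: m₁ = (1 + 0.437) / (0.073 + 0.437) ≈ 2.817647, MB₁ = 297, so M₁ = 2.817647 × 297 ≈ 836.8412 million.
After: m₂ = (1 + 0.437) / (0.118 + 0.437) ≈ 2.589189, MB₂ = 297 + 58.5 = 355.5, so M₂ = 2.589189 × 355.5 ≈ 920.4567 million.
ΔM = M₂ − M₁ = 920.4567 − 836.8412 = 83.6155 million.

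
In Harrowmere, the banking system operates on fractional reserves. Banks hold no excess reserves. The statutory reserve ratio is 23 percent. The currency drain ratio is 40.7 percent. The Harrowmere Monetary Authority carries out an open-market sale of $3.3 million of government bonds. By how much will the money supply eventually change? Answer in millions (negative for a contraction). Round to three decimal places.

-7.289 million

The money multiplier is m = (1 + c) / (rr + c) = (1 + 0.407) / (0.23 + 0.407) ≈ 2.20879.
The sale removes 3.3 million of base, so ΔM = m × ΔMB = 2.20879 × (−3.3) ≈ -7.289 million.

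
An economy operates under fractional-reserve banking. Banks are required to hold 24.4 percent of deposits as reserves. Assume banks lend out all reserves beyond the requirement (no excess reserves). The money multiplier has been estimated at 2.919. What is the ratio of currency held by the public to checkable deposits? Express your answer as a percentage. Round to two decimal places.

15.00%

Using m = 2.919. From m = (1 + c)/(c + rr + e), rearranging gives 1 + c = m·(c + rr + e), so c·(1 − m) = m·(rr + e) − 1.
Hence c = [m·(rr + e) − 1]/(1 − m) = [2.919 × (0.244 + 0) − 1] / (1 − 2.919) ≈ 0.149955.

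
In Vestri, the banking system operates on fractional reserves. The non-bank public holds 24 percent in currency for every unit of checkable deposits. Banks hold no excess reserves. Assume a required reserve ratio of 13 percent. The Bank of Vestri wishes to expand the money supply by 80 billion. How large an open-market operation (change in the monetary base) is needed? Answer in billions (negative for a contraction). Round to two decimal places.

The money multiplier is m = (1 + c) / (rr + c) = (1 + 0.24) / (0.13 + 0.24) ≈ 3.35135.
ΔMB = ΔM / m = (+80) / 3.35135 ≈ 23.871 billion.

23.87 billion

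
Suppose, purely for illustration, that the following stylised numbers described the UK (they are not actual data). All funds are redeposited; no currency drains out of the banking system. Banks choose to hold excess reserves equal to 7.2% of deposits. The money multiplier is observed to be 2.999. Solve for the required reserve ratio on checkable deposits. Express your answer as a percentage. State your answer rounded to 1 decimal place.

26.1%

Using m = 2.999. Since m = (1 + c)/(c + rr + e), the denominator satisfies c + rr + e = (1 + c)/m = (1 + 0) / 2.999 ≈ 0.333444.
With c = 0 and e = 0.072, the required reserve ratio on checkable deposits is 0.333444 − 0 − 0.072 = 0.261444.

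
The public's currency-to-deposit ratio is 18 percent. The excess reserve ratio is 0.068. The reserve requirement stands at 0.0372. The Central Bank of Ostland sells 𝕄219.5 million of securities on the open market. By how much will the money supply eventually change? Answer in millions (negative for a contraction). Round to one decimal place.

The money multiplier is m = (1 + c) / (rr + e + c) = (1 + 0.18) / (0.0372 + 0.068 + 0.18) ≈ 4.13745.
The sale removes 219.5 million of base, so ΔM = m × ΔMB = 4.13745 × (−219.5) ≈ -908.1703 million.

-908.2 million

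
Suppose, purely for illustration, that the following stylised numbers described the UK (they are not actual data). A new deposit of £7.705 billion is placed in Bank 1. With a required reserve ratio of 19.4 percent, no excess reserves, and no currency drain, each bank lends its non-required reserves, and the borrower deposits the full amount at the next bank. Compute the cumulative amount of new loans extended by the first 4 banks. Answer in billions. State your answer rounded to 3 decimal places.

Bank i lends (1 − rr)^i of the original deposit: Bank 1 lends 7.705·0.8060 ≈ 6.2102, Bank 2 lends 7.705·0.8060² ≈ 5.0054, and so on.
Summing a geometric series: total = 7.705·[0.8060·(1 − 0.8060^4) / (1 − 0.8060)] ≈ 18.5018 billion.

£18.502 billion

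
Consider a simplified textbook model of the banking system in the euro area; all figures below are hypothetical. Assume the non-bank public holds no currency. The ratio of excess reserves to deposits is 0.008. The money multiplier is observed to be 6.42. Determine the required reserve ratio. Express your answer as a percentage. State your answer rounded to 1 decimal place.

14.8%

Using m = 6.42. Since m = (1 + c)/(c + rr + e), the denominator satisfies c + rr + e = (1 + c)/m = (1 + 0) / 6.42 ≈ 0.155763.
With c = 0 and e = 0.008, the required reserve ratio is 0.155763 − 0 − 0.008 = 0.147763.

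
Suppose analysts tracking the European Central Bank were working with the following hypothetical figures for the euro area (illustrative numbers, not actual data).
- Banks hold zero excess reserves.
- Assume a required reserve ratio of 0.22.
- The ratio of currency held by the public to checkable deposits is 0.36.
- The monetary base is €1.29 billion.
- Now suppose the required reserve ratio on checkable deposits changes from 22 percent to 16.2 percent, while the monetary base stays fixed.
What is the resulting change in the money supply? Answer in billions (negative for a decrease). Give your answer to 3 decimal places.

Initially m₁ = (1 + 0.36) / (0.22 + 0.36) ≈ 2.34483, so M₁ = 2.34483 × 1.29 ≈ 3.0248 billion.
After the change m₂ = (1 + 0.36) / (0.162 + 0.36) ≈ 2.60536, so M₂ = 2.60536 × 1.29 ≈ 3.3609 billion.
ΔM = M₂ − M₁ = 3.3609 − 3.0248 = 0.3361 billion.

€0.336 billion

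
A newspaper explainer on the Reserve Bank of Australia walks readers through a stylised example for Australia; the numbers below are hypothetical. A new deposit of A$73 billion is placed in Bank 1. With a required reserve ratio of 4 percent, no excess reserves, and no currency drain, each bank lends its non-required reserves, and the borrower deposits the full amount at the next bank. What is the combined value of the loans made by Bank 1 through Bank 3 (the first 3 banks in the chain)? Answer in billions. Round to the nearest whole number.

A$202 billion

Bank i lends (1 − rr)^i of the original deposit: Bank 1 lends 73·0.9600 = 70.0800, Bank 2 lends 73·0.9600² = 67.2768, and so on.
Summing a geometric series: total = 73·[0.9600·(1 − 0.9600^3) / (1 − 0.9600)] ≈ 201.9425 billion.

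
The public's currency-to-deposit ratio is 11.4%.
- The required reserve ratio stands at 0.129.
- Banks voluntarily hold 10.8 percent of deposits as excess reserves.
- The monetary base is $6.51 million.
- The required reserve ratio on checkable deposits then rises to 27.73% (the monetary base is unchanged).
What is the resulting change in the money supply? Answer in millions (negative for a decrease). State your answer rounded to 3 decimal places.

-6.137 million

Initially m₁ = (1 + 0.114) / (0.129 + 0.108 + 0.114) ≈ 3.17379, so M₁ = 3.17379 × 6.51 ≈ 20.6614 million.
After the change m₂ = (1 + 0.114) / (0.2773 + 0.108 + 0.114) ≈ 2.23112, so M₂ = 2.23112 × 6.51 ≈ 14.5246 million.
ΔM = M₂ − M₁ = 14.5246 − 20.6614 = -6.1368 million.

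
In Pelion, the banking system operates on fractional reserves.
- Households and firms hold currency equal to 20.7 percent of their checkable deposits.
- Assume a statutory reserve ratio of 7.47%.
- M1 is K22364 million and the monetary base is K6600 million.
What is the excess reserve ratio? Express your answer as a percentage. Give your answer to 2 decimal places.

Using m = M/MB = 22364/6600 ≈ 3.388485. Since m = (1 + c)/(c + rr + e), the denominator satisfies c + rr + e = (1 + c)/m = (1 + 0.207) / 3.388485 ≈ 0.356206.
With c = 0.207 and rr = 0.0747, the excess reserve ratio is 0.356206 − 0.207 − 0.0747 = 0.074506.

7.45%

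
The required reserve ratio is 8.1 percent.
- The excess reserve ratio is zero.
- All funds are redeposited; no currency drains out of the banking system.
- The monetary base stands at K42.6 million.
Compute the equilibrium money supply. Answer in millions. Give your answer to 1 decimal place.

K525.9 million

With no currency drain or excess reserves, the money multiplier is m = 1/rr = 1/0.081 ≈ 12.3457.
Money supply M = m × MB = 12.3457 × 42.6 ≈ 525.9268 million.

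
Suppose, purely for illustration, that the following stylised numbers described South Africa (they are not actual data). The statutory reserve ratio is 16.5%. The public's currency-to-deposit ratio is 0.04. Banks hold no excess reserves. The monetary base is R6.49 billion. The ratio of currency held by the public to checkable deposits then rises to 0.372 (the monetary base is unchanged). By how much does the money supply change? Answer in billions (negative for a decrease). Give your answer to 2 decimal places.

-16.34 billion

Initially m₁ = (1 + 0.04) / (0.165 + 0.04) ≈ 5.0732, so M₁ = 5.0732 × 6.49 ≈ 32.9251 billion.
After the change m₂ = (1 + 0.372) / (0.165 + 0.372) ≈ 2.5549, so M₂ = 2.5549 × 6.49 ≈ 16.5813 billion.
ΔM = M₂ − M₁ = 16.5813 − 32.9251 = -16.3438 billion.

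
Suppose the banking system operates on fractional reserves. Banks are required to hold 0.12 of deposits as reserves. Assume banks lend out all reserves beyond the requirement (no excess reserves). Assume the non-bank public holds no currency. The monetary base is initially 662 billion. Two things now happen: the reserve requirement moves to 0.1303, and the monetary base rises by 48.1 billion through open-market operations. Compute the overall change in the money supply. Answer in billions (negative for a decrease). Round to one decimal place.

Before: m₁ = 1 / (0.12) ≈ 8.33333, MB₁ = 662, so M₁ = 8.33333 × 662 ≈ 5516.6645 billion.
After: m₂ = 1 / (0.1303) ≈ 7.67460, MB₂ = 662 + 48.1 = 710.1, so M₂ = 7.67460 × 710.1 ≈ 5449.7335 billion.
ΔM = M₂ − M₁ = 5449.7335 − 5516.6645 = -66.931 billion.

-66.9 billion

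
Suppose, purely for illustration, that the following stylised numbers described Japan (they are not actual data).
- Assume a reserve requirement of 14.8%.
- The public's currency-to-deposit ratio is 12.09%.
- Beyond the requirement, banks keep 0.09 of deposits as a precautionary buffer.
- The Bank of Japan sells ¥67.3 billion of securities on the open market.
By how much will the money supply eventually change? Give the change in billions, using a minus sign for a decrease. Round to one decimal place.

The money multiplier is m = (1 + c) / (rr + e + c) = (1 + 0.1209) / (0.148 + 0.09 + 0.1209) ≈ 3.1232.
The sale removes 67.3 billion of base, so ΔM = m × ΔMB = 3.1232 × (−67.3) ≈ -210.1914 billion.

-210.2 billion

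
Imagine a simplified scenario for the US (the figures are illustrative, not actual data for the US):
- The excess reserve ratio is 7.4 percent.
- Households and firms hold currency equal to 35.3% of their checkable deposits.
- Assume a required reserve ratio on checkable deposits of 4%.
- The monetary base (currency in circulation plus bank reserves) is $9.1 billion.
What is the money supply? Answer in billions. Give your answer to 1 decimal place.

The money multiplier is m = (1 + c) / (rr + e + c) = (1 + 0.353) / (0.04 + 0.074 + 0.353) ≈ 2.8972.
So M = m × MB = 2.8972 × 9.1 ≈ 26.3645 billion.

$26.4 billion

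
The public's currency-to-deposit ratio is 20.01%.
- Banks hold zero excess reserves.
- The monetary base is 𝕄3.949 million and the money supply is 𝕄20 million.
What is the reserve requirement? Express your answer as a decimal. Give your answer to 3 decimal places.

Using m = M/MB = 20/3.949 ≈ 5.064573. Since m = (1 + c)/(c + rr + e), the denominator satisfies c + rr + e = (1 + c)/m = (1 + 0.2001) / 5.064573 ≈ 0.236960.
With c = 0.2001 and e = 0, the reserve requirement is 0.236960 − 0.2001 − 0 = 0.03686.

0.037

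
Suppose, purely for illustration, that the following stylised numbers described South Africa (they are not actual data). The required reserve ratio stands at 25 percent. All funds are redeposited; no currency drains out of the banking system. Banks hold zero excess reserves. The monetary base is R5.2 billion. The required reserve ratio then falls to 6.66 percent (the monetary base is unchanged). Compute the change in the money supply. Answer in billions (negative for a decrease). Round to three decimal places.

Initially m₁ = 1 / (0.25) = 4, so M₁ = 4 × 5.2 = 20.8 billion.
After the change m₂ = 1 / (0.0666) ≈ 15.01502, so M₂ = 15.01502 × 5.2 ≈ 78.0781 billion.
ΔM = M₂ − M₁ = 78.0781 − 20.8 = 57.2781 billion.

R57.278 billion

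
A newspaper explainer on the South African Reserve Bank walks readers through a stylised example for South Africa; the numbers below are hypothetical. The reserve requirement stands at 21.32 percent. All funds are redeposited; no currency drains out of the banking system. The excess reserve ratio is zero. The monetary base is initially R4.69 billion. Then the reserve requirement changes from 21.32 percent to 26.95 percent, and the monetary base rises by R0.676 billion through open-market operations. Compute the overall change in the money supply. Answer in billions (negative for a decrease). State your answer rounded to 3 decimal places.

Before: m₁ = 1 / (0.2132) ≈ 4.69043, MB₁ = 4.69, so M₁ = 4.69043 × 4.69 ≈ 21.9981 billion.
After: m₂ = 1 / (0.2695) ≈ 3.71058, MB₂ = 4.69 + 0.676 = 5.366, so M₂ = 3.71058 × 5.366 ≈ 19.911 billion.
ΔM = M₂ − M₁ = 19.911 − 21.9981 = -2.0871 billion.

-2.087 billion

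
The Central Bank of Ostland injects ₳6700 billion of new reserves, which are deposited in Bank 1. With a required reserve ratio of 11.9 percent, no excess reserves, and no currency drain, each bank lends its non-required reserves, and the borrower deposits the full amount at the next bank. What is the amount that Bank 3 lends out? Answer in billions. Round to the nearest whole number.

Each bank lends a fraction (1 − rr) = 0.8810 of the deposit it receives, so Bank 3 receives 6700·0.8810^2 and lends 6700·0.8810^3 ≈ 4581.4455 billion.

₳4581 billion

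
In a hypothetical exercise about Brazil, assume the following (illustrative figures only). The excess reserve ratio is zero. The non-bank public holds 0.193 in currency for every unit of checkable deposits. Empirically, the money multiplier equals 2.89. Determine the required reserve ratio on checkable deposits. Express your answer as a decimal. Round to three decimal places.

Using m = 2.89. Since m = (1 + c)/(c + rr + e), the denominator satisfies c + rr + e = (1 + c)/m = (1 + 0.193) / 2.89 ≈ 0.412803.
With c = 0.193 and e = 0, the required reserve ratio on checkable deposits is 0.412803 − 0.193 − 0 = 0.219803.

0.220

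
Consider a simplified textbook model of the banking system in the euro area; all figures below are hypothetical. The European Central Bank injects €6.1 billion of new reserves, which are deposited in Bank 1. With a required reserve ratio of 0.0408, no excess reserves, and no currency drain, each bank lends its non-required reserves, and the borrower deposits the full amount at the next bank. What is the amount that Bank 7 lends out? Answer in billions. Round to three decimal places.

Each bank lends a fraction (1 − rr) = 0.9592 of the deposit it receives, so Bank 7 receives 6.1·0.9592^6 and lends 6.1·0.9592^7 ≈ 4.5572 billion.

€4.557 billion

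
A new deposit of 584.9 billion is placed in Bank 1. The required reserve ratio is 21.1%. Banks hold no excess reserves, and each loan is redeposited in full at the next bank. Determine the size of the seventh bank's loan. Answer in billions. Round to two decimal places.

Each bank lends a fraction (1 − rr) = 0.7890 of the deposit it receives, so Bank 7 receives 584.9·0.7890^6 and lends 584.9·0.7890^7 ≈ 111.3322 billion.

111.33 billion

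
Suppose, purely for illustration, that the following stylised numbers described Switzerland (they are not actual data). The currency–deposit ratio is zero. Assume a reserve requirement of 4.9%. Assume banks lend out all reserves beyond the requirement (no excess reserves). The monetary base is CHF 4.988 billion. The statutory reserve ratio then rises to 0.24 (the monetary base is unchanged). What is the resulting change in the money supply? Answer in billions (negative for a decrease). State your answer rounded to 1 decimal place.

-81.0 billion

Initially m₁ = 1 / (0.049) ≈ 20.4082, so M₁ = 20.4082 × 4.988 ≈ 101.7961 billion.
After the change m₂ = 1 / (0.24) ≈ 4.1667, so M₂ = 4.1667 × 4.988 ≈ 20.7835 billion.
ΔM = M₂ − M₁ = 20.7835 − 101.7961 = -81.0126 billion.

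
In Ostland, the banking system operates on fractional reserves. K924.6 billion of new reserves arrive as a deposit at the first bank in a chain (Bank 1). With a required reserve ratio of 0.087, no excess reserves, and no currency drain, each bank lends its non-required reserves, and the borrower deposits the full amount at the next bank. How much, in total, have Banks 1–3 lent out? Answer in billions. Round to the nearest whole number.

K2319 billion

Bank i lends (1 − rr)^i of the original deposit: Bank 1 lends 924.6·0.9130 = 844.1598, Bank 2 lends 924.6·0.9130² ≈ 770.7179, and so on.
Summing a geometric series: total = 924.6·[0.9130·(1 − 0.9130^3) / (1 − 0.9130)] ≈ 2318.5431 billion.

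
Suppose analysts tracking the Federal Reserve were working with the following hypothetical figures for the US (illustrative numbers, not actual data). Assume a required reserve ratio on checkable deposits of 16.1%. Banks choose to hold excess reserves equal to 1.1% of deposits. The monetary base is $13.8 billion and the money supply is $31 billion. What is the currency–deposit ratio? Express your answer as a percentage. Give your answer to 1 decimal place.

49.2%

Using m = M/MB = 31/13.8 ≈ 2.246377. From m = (1 + c)/(c + rr + e), rearranging gives 1 + c = m·(c + rr + e), so c·(1 − m) = m·(rr + e) − 1.
Hence c = [m·(rr + e) − 1]/(1 − m) = [2.246377 × (0.161 + 0.011) − 1] / (1 − 2.246377) ≈ 0.492325.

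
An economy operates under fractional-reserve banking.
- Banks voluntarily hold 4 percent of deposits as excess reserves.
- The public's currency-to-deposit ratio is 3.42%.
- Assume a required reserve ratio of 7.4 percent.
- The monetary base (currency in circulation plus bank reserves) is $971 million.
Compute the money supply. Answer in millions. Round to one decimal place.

$6776.0 million

The money multiplier is m = (1 + c) / (rr + e + c) = (1 + 0.0342) / (0.074 + 0.04 + 0.0342) ≈ 6.97841.
So M = m × MB = 6.97841 × 971 ≈ 6776.0361 million.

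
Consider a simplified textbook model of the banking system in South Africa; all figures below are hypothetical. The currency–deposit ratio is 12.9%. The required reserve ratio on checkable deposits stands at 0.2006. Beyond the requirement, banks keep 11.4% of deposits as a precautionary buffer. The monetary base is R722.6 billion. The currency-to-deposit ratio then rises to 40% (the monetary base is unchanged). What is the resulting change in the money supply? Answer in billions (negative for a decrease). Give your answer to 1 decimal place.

Initially m₁ = (1 + 0.129) / (0.2006 + 0.114 + 0.129) ≈ 2.54509, so M₁ = 2.54509 × 722.6 ≈ 1839.082 billion.
After the change m₂ = (1 + 0.4) / (0.2006 + 0.114 + 0.4) ≈ 1.95914, so M₂ = 1.95914 × 722.6 ≈ 1415.6746 billion.
ΔM = M₂ − M₁ = 1415.6746 − 1839.082 = -423.4074 billion.

-423.4 billion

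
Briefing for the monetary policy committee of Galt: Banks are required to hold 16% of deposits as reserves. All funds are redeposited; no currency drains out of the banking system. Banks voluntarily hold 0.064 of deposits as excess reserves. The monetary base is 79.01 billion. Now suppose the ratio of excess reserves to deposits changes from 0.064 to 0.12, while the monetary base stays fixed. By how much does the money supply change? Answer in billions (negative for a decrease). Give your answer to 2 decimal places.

-70.54 billion

Initially m₁ = 1 / (0.16 + 0.064) ≈ 4.46429, so M₁ = 4.46429 × 79.01 ≈ 352.7236 billion.
After the change m₂ = 1 / (0.16 + 0.12) ≈ 3.57143, so M₂ = 3.57143 × 79.01 ≈ 282.1787 billion.
ΔM = M₂ − M₁ = 282.1787 − 352.7236 = -70.5449 billion.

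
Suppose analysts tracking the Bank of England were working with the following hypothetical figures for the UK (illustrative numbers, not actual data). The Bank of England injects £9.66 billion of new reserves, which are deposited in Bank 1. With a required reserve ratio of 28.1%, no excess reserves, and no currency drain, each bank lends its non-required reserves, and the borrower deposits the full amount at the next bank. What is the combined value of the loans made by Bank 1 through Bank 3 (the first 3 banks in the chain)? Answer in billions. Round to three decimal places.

Bank i lends (1 − rr)^i of the original deposit: Bank 1 lends 9.66·0.7190 ≈ 6.9455, Bank 2 lends 9.66·0.7190² ≈ 4.9938, and so on.
Summing a geometric series: total = 9.66·[0.7190·(1 − 0.7190^3) / (1 − 0.7190)] ≈ 15.5300 billion.

£15.530 billion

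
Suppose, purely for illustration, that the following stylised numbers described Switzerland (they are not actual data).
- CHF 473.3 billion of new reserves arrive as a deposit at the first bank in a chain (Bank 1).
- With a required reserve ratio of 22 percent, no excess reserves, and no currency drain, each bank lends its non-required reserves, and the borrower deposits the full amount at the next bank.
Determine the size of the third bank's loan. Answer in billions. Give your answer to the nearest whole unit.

Each bank lends a fraction (1 − rr) = 0.7800 of the deposit it receives, so Bank 3 receives 473.3·0.7800^2 and lends 473.3·0.7800^3 ≈ 224.6055 billion.

CHF 225 billion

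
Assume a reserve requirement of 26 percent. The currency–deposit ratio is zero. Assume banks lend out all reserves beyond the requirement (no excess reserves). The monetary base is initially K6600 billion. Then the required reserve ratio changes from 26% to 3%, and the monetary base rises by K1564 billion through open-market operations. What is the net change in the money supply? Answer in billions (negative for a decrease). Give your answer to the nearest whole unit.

Before: m₁ = 1 / (0.26) ≈ 3.84615, MB₁ = 6600, so M₁ = 3.84615 × 6600 = 25384.59 billion.
After: m₂ = 1 / (0.03) ≈ 33.33333, MB₂ = 6600 + 1564 = 8164, so M₂ = 33.33333 × 8164 ≈ 272133.3061 billion.
ΔM = M₂ − M₁ = 272133.3061 − 25384.59 = 246748.7161 billion.

K246749 billion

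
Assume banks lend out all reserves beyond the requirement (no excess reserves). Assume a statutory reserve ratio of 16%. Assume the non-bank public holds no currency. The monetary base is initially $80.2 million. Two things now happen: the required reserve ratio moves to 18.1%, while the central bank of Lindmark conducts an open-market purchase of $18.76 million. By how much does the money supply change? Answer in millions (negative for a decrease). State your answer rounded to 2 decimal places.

Before: m₁ = 1 / (0.16) = 6.25, MB₁ = 80.2, so M₁ = 6.25 × 80.2 = 501.25 million.
After: m₂ = 1 / (0.181) ≈ 5.52486, MB₂ = 80.2 + 18.76 = 98.96, so M₂ = 5.52486 × 98.96 ≈ 546.7401 million.
ΔM = M₂ − M₁ = 546.7401 − 501.25 = 45.4901 million.

$45.49 million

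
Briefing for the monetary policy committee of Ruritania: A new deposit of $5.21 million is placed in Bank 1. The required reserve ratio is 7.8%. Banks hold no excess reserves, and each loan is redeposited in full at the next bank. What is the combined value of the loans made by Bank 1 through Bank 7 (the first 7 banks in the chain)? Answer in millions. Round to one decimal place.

$26.7 million

Bank i lends (1 − rr)^i of the original deposit: Bank 1 lends 5.21·0.9220 ≈ 4.8036, Bank 2 lends 5.21·0.9220² ≈ 4.4289, and so on.
Summing a geometric series: total = 5.21·[0.9220·(1 − 0.9220^7) / (1 − 0.9220)] ≈ 26.7037 million.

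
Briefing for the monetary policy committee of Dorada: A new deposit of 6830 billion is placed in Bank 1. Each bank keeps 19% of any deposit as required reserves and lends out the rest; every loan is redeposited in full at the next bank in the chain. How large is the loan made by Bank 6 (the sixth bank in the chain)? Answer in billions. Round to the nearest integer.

1929 billion

Each bank lends a fraction (1 − rr) = 0.8100 of the deposit it receives, so Bank 6 receives 6830·0.8100^5 and lends 6830·0.8100^6 ≈ 1928.9937 billion.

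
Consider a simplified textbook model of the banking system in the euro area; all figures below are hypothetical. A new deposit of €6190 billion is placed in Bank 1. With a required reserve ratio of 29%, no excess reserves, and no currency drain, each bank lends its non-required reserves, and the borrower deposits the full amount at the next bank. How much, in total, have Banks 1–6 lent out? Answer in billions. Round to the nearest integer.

Bank i lends (1 − rr)^i of the original deposit: Bank 1 lends 6190·0.7100 = 4394.9000, Bank 2 lends 6190·0.7100² = 3120.3790, and so on.
Summing a geometric series: total = 6190·[0.7100·(1 − 0.7100^6) / (1 − 0.7100)] ≈ 13213.4899 billion.

€13213 billion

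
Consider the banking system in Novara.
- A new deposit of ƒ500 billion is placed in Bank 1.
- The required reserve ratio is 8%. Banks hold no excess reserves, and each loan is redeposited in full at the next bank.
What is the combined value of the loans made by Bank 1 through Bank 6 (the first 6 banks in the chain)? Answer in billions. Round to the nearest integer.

Bank i lends (1 − rr)^i of the original deposit: Bank 1 lends 500·0.9200 = 460.0000, Bank 2 lends 500·0.9200² = 423.2000, and so on.
Summing a geometric series: total = 500·[0.9200·(1 − 0.9200^6) / (1 − 0.9200)] ≈ 2263.4587 billion.

ƒ2263 billion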